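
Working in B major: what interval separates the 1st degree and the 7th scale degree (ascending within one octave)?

The scale runs B C♯ D♯ E F♯ G♯ A♯.
That puts B below A♯.
From B to A♯ is 11 semitones, exactly the major seventh.

major seventh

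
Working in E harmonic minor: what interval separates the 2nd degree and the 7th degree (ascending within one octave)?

E harmonic minor: E F# G A B C D#.
That puts F# below D#.
Counting 6 letters and 9 half steps from F# gives a major sixth.

major sixth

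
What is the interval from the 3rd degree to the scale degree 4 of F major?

minor 2nd

F major: F G A Bb C D E.
The 3rd degree is A and the scale degree 4 is Bb.
2 letter names make it a second; at 1 semitone (a half step narrower than major) the quality is minor.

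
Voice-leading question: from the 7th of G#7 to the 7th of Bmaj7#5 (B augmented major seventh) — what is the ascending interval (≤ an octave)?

M3

The 7th of G#7 is F#; the 7th of Bmaj7#5 (B augmented major seventh) is A#.
Counting 3 letters and 4 half steps from F# gives a major third.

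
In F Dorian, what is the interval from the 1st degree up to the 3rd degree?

minor third

The scale runs F G Ab Bb C D Eb.
The 1st degree is F and the scale degree 3 is Ab.
From F to Ab: 3 semitones over a third = minor.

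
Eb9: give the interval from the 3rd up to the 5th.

m3

The chord tones of Eb dominant ninth are Eb-G-Bb-Db-F.
3rd = G; 5th = Bb.
3 letter names make it a third; at 3 semitones (a half step narrower than major) the quality is minor.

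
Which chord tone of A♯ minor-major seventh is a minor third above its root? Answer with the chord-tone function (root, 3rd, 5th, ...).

A♯mM7 (A♯ minor-major seventh): A♯ C♯ E♯ G𝄪.
The root is A♯. A minor third above A♯ is C♯.
C♯ is the chord's 3rd.

3rd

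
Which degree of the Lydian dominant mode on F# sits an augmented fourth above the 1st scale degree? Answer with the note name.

The scale is F# G# A# B# C# D# E.
The 1st scale degree is F#; an augmented fourth above that is B# — scale degree 4.

B#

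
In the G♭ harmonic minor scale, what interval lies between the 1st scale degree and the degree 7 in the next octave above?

major fourteenth

The scale runs G♭ A♭ B𝄫 C♭ D♭ E𝄫 F.
So we need the interval from G♭ up to F.
G♭ up to F spans 14 letter names and 23 semitones — a major fourteenth.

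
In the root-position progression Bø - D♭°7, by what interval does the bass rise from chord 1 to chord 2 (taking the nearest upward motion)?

diminished 3rd

The roots are B and D♭.
B up to D♭ is 2 semitones, a whole step narrower than a major third, so the interval is diminished.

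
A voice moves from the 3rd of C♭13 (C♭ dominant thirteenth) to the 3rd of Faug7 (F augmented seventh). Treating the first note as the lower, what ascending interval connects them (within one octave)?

C♭13 (C♭ dominant thirteenth) has E♭ as its 3rd, and Faug7 (F augmented seventh) has A as its 3rd.
From E♭ to A: 6 semitones over a fourth = augmented.

augmented 4th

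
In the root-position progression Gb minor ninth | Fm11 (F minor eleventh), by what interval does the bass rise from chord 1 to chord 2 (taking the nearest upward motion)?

M7

The roots are Gb and F.
From Gb to F is 11 semitones, exactly the major seventh.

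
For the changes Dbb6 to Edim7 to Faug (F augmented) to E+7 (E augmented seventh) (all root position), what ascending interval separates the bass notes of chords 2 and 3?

The roots are E and F.
From E to F: 1 semitone over a second = minor.

m2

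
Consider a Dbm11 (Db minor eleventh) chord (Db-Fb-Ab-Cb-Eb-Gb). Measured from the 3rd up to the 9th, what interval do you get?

major 7th

3rd = Fb; 9th = Eb.
Fb up to Eb spans 7 letter names and 11 semitones — a major seventh.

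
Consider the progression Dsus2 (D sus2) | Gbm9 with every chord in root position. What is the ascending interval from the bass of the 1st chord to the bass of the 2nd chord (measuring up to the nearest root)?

The roots are D and Gb.
From D to Gb: 4 semitones over a fourth = diminished.

d4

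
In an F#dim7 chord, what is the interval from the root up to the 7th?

diminished seventh

Spelling the chord: F#-A-C-Eb.
The root is F# and the 7th is Eb.
7 letter names make it a seventh; at 9 semitones (a whole step narrower than major) the quality is diminished.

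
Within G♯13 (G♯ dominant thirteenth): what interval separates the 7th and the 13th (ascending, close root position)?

G♯13 (G♯ dominant thirteenth) is spelled G♯, B♯, D♯, F♯, A♯, E♯.
The 7th is F♯ and the 13th is E♯.
F♯ up to E♯ spans 7 letter names and 11 semitones — a major seventh.

major seventh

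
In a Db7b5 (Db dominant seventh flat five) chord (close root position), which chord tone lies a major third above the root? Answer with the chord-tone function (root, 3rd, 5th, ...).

3rd

The chord tones of Db7b5 are Db-F-Abb-Cb.
The root is Db. A major third above Db is F.
F is the chord's 3rd.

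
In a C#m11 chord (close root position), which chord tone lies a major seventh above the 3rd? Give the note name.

D#

Spelling the chord: C#, E, G#, B, D#, F#.
The 3rd is E. A major seventh above E is D#.
D# is the chord's 9th.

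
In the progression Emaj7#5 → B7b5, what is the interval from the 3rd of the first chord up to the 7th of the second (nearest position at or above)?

minor second

Emaj7#5 has G# as its 3rd, and B7b5 has A as its 7th.
From G# to A: 1 semitone over a second = minor.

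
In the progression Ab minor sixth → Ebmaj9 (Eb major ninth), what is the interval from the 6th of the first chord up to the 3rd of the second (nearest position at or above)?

M2

Ab minor sixth has F as its 6th, and Ebmaj9 (Eb major ninth) has G as its 3rd.
Counting 2 letters and 2 half steps from F gives a major second.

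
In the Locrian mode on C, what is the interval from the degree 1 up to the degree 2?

Spelling the Locrian mode on C: C Db Eb F Gb Ab Bb.
The degree 1 is C and the degree 2 is Db.
From C to Db: 1 semitone over a second = minor.

minor 2nd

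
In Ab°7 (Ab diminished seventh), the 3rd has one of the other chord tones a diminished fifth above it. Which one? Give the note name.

Gbb

Ab°7: Ab–Cb–Ebb–Gbb.
The 3rd is Cb. A diminished fifth above Cb is Gbb.
Gbb is the chord's 7th.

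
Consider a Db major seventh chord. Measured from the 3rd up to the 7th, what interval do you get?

Spelling the chord: Db–F–Ab–C.
3rd = F; 7th = C.
From F to C is 7 semitones, exactly the perfect fifth.

perfect fifth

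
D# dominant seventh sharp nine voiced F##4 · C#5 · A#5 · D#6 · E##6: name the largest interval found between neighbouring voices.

Adjacent intervals: F##4→C#5 = diminished fifth; C#5→A#5 = major sixth; A#5→D#6 = perfect fourth; D#6→E##6 = augmented second.
The largest is C#5 to A#5, a major sixth (9 semitones).

major 6th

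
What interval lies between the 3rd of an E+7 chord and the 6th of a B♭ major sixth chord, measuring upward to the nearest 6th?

diminished 8th

The 3rd of E+7 is G♯; the 6th of B♭ major sixth is G.
G♯ up to G is 11 semitones, a half step narrower than a perfect octave, so the interval is diminished.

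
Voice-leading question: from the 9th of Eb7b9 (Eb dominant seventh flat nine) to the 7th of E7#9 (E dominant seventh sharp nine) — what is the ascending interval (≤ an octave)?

A6

The 9th of Eb7b9 (Eb dominant seventh flat nine) is Fb; the 7th of E7#9 (E dominant seventh sharp nine) is D.
From Fb to D: 10 semitones over a sixth = augmented.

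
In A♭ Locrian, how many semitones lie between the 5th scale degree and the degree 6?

The scale is A♭ B𝄫 C♭ D♭ E𝄫 F♭ G♭.
E𝄫 up to F♭ is a major second — 2 semitones.

2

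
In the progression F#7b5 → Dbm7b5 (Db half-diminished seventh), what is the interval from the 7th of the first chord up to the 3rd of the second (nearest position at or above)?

F#7b5 has E as its 7th, and Dbm7b5 (Db half-diminished seventh) has Fb as its 3rd.
E up to Fb is 0 semitones, a whole step narrower than a major second, so the interval is diminished.

diminished 2nd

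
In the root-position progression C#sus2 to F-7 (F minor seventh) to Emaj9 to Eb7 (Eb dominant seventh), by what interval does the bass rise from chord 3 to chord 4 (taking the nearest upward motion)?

The roots are E and Eb.
E up to Eb is 11 semitones, a half step narrower than a perfect octave, so the interval is diminished.

d8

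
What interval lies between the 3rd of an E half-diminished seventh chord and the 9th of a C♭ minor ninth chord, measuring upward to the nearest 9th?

diminished 5th

E half-diminished seventh has G as its 3rd, and C♭ minor ninth has D♭ as its 9th.
5 letter names make it a fifth; at 6 semitones (a half step narrower than perfect) the quality is diminished.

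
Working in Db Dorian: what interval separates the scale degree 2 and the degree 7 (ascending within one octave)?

minor 6th

Spelling Db Dorian: Db Eb Fb Gb Ab Bb Cb.
That puts Eb below Cb.
From Eb to Cb: 8 semitones over a sixth = minor.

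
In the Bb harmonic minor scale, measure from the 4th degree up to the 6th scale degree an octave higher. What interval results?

m10

Spelling the Bb harmonic minor scale: Bb C Db Eb F Gb A.
That puts Eb below Gb.
10 letter names make it a tenth; at 15 semitones (a half step narrower than major) the quality is minor.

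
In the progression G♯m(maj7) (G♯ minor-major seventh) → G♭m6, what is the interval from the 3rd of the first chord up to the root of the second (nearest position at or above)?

diminished 6th

The 3rd of G♯m(maj7) (G♯ minor-major seventh) is B; the root of G♭m6 is G♭.
B up to G♭ is 7 semitones, a whole step narrower than a major sixth, so the interval is diminished.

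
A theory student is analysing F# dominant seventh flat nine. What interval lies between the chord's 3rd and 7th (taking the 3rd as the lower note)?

The chord tones of F# dominant seventh flat nine are F#–A#–C#–E–G.
The 3rd is A# and the 7th is E.
5 letter names make it a fifth; at 6 semitones (a half step narrower than perfect) the quality is diminished.

d5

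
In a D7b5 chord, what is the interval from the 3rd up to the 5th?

d3

D7b5 is spelled D, F#, Ab, C.
That puts F# below Ab.
From F# to Ab: 2 semitones over a third = diminished.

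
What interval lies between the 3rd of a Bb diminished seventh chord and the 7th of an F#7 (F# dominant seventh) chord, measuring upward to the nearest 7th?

augmented 2nd

The 3rd of Bb diminished seventh is Db; the 7th of F#7 (F# dominant seventh) is E.
From Db to E: 3 semitones over a second = augmented.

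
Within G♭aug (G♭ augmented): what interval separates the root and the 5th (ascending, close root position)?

G♭aug (G♭ augmented) is spelled G♭–B♭–D.
Root = G♭; 5th = D.
From G♭ to D: 8 semitones over a fifth = augmented.

augmented fifth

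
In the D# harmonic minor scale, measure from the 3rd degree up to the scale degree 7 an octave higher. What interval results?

Spelling the D# harmonic minor scale: D# E# F# G# A# B C##.
The 3rd degree is F# and the 7th degree (up an octave) is C##.
F# up to C## is 20 semitones, a half step wider than a perfect twelfth, so the interval is augmented.

augmented twelfth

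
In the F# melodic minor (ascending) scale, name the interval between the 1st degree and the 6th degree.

The scale runs F# G# A B C# D# E#.
So we need the interval from F# up to D#.
Counting 6 letters and 9 half steps from F# gives a major sixth.

major 6th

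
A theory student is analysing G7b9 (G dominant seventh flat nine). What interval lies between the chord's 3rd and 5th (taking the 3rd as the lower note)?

Spelling the chord: G B D F A♭.
3rd = B; 5th = D.
3 letter names make it a third; at 3 semitones (a half step narrower than major) the quality is minor.

m3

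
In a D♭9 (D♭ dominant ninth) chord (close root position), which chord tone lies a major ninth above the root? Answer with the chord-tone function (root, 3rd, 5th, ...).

9th

D♭9: D♭ F A♭ C♭ E♭.
The root is D♭. A major ninth above D♭ is E♭.
E♭ is the chord's 9th.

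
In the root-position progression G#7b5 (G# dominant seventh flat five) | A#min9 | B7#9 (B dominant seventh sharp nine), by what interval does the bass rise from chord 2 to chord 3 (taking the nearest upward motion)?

minor second

The roots are A# and B.
2 letter names make it a second; at 1 semitone (a half step narrower than major) the quality is minor.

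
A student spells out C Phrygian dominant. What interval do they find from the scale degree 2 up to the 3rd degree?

A2

Spelling C Phrygian dominant: C Db E F G Ab Bb.
That puts Db below E.
Db up to E is 3 semitones, a half step wider than a major second, so the interval is augmented.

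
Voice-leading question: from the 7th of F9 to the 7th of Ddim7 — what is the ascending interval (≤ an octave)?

F9 has Eb as its 7th, and Ddim7 has Cb as its 7th.
From Eb to Cb: 8 semitones over a sixth = minor.

minor 6th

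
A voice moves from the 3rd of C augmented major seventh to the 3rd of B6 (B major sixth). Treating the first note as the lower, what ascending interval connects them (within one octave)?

C augmented major seventh has E as its 3rd, and B6 (B major sixth) has D# as its 3rd.
From E to D# is 11 semitones, exactly the major seventh.

major 7th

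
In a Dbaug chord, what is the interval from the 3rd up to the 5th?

major third

The chord tones of Dbaug are Db, F, A.
3rd = F; 5th = A.
From F to A is 4 semitones, exactly the major third.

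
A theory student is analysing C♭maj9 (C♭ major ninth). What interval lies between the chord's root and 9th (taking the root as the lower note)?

major ninth

C♭ major ninth is spelled C♭, E♭, G♭, B♭, D♭.
The root is C♭ and the 9th is D♭.
C♭ up to D♭ spans 9 letter names and 14 semitones — a major ninth.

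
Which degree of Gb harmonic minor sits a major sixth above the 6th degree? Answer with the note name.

Cb

The scale is Gb Ab Bbb Cb Db Ebb F.
The 6th degree is Ebb; a major sixth above that is Cb — scale degree 4.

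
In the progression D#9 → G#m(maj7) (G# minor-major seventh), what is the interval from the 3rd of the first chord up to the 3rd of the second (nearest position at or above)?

The 3rd of D#9 is F##; the 3rd of G#m(maj7) (G# minor-major seventh) is B.
F## up to B is 4 semitones, a half step narrower than a perfect fourth, so the interval is diminished.

diminished fourth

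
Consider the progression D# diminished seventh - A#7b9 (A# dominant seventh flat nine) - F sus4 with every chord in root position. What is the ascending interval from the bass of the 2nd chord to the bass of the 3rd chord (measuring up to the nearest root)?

diminished sixth

The roots are A# and F.
A# up to F is 7 semitones, a whole step narrower than a major sixth, so the interval is diminished.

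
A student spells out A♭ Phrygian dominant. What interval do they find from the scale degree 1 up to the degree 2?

Spelling A♭ Phrygian dominant: A♭ B𝄫 C D♭ E♭ F♭ G♭.
Scale degree 1 = A♭; degree 2 = B𝄫.
2 letter names make it a second; at 1 semitone (a half step narrower than major) the quality is minor.

minor 2nd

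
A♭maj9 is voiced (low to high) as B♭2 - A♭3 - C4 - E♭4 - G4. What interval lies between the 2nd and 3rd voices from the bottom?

Those voices are A♭3 and C4.
From A♭ to C is 4 semitones, exactly the major third.

M3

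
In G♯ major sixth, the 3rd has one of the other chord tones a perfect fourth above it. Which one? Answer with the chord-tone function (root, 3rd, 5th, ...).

6th

Spelling the chord: G♯ B♯ D♯ E♯.
The 3rd is B♯. A perfect fourth above B♯ is E♯.
E♯ is the chord's 6th.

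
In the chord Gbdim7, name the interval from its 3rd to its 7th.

diminished fifth

Gb diminished seventh: Gb-Bbb-Dbb-Fbb.
3rd = Bbb; 7th = Fbb.
Bbb up to Fbb is 6 semitones, a half step narrower than a perfect fifth, so the interval is diminished.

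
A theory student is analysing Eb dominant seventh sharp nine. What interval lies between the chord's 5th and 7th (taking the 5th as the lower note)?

minor third

Eb dominant seventh sharp nine is spelled Eb, G, Bb, Db, F#.
That puts Bb below Db.
Bb up to Db is 3 semitones, a half step narrower than a major third, so the interval is minor.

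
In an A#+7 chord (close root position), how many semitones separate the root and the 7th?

10

A#+7 (A# augmented seventh): A#-C##-E##-G#.
A# to G# is a minor seventh: 10 semitones.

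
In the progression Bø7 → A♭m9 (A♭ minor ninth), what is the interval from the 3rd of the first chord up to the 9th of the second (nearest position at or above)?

minor sixth

The 3rd of Bø7 is D; the 9th of A♭m9 (A♭ minor ninth) is B♭.
From D to B♭: 8 semitones over a sixth = minor.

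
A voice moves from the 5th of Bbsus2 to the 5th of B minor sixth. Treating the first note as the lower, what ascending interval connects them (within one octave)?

The 5th of Bbsus2 is F; the 5th of B minor sixth is F#.
From F to F#: 1 semitone over a unison = augmented.

augmented unison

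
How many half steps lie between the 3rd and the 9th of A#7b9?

The chord tones of A#7b9 are A# C## E# G# B.
C## to B is a diminished seventh: 9 semitones.

9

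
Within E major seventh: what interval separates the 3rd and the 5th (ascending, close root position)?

The chord tones of EΔ7 are E, G♯, B, D♯.
3rd = G♯; 5th = B.
G♯ up to B is 3 semitones, a half step narrower than a major third, so the interval is minor.

minor third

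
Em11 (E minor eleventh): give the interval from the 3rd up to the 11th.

major ninth

The chord tones of E minor eleventh are E, G, B, D, F#, A.
So we need the interval from G up to A.
From G to A is 14 semitones, exactly the major ninth.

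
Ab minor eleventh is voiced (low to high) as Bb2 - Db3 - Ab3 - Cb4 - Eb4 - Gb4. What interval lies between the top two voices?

minor third

Those voices are Eb4 and Gb4.
3 letter names make it a third; at 3 semitones (a half step narrower than major) the quality is minor.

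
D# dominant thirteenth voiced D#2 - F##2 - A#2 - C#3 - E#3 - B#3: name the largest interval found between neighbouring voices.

Adjacent intervals: D#2→F##2 = major third; F##2→A#2 = minor third; A#2→C#3 = minor third; C#3→E#3 = major third; E#3→B#3 = perfect fifth.
The largest is E#3 to B#3, a perfect fifth (7 semitones).

perfect fifth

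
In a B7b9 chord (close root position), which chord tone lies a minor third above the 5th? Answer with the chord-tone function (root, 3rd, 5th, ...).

7th

Spelling the chord: B, D♯, F♯, A, C.
The 5th is F♯. A minor third above F♯ is A.
A is the chord's 7th.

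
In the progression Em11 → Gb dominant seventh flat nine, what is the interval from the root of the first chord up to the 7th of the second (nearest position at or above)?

The root of Em11 is E; the 7th of Gb dominant seventh flat nine is Fb.
E up to Fb is 0 semitones, a whole step narrower than a major second, so the interval is diminished.

diminished 2nd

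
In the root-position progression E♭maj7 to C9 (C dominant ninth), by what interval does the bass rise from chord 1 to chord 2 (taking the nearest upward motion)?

The roots are E♭ and C.
E♭ up to C spans 6 letter names and 9 semitones — a major sixth.

M6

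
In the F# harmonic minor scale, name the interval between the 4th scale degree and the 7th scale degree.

augmented 4th

F# harmonic minor: F# G# A B C# D E#.
So we need the interval from B up to E#.
B up to E# is 6 semitones, a half step wider than a perfect fourth, so the interval is augmented.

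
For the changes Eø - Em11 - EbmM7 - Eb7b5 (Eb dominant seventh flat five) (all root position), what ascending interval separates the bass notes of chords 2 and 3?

The roots are E and Eb.
8 letter names make it an octave; at 11 semitones (a half step narrower than perfect) the quality is diminished.

diminished octave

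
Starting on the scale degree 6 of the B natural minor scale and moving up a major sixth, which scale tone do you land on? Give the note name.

E

The scale is B C# D E F# G A.
The scale degree 6 is G; a major sixth above that is E — scale degree 4.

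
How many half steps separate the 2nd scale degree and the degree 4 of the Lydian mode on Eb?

4

The scale is Eb F G A Bb C D.
F up to A is a major third — 4 semitones.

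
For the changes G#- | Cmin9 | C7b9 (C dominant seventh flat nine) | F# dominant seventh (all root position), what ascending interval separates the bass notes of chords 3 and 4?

The roots are C and F#.
4 letter names make it a fourth; at 6 semitones (a half step wider than perfect) the quality is augmented.

augmented fourth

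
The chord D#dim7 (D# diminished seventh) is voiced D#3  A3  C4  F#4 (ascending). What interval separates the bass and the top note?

minor tenth

The outer voices are D#3 and F#4.
From D# to F#: 15 semitones over a tenth = minor.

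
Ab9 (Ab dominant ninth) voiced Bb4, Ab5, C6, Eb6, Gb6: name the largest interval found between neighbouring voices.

minor seventh

Adjacent intervals: Bb4→Ab5 = minor seventh; Ab5→C6 = major third; C6→Eb6 = minor third; Eb6→Gb6 = minor third.
The largest is Bb4 to Ab5, a minor seventh (10 semitones).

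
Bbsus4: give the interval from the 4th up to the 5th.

M2

Bbsus4: Bb–Eb–F.
So we need the interval from Eb up to F.
From Eb to F is 2 semitones, exactly the major second.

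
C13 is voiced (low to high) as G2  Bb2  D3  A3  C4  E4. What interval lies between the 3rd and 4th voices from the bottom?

P5

Those voices are D3 and A3.
From D to A is 7 semitones, exactly the perfect fifth.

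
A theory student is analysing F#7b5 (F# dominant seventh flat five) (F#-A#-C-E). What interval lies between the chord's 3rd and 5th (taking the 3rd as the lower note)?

diminished third

3rd = A#; 5th = C.
A# up to C is 2 semitones, a whole step narrower than a major third, so the interval is diminished.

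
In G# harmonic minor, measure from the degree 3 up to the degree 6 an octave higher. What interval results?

Spelling G# harmonic minor: G# A# B C# D# E F##.
That puts B below E.
Counting 11 letters and 17 half steps from B gives a perfect eleventh.

perfect eleventh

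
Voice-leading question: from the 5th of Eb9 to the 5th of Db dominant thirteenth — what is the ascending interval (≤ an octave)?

The 5th of Eb9 is Bb; the 5th of Db dominant thirteenth is Ab.
7 letter names make it a seventh; at 10 semitones (a half step narrower than major) the quality is minor.

m7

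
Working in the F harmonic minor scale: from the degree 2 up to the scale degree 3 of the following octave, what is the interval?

Spelling the F harmonic minor scale: F G Ab Bb C Db E.
The degree 2 is G and the degree 3 (up an octave) is Ab.
From G to Ab: 13 semitones over a ninth = minor.

minor 9th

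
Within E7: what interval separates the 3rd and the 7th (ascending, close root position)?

The chord tones of E7 (E dominant seventh) are E–G#–B–D.
So we need the interval from G# up to D.
From G# to D: 6 semitones over a fifth = diminished.
That tritone between 3rd and 7th is what gives the dominant seventh its pull toward resolution.

diminished fifth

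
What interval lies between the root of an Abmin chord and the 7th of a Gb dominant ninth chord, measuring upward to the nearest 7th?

The root of Abmin is Ab; the 7th of Gb dominant ninth is Fb.
6 letter names make it a sixth; at 8 semitones (a half step narrower than major) the quality is minor.

minor 6th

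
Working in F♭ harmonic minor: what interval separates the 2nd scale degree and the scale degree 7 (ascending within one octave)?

The scale runs F♭ G♭ A𝄫 B𝄫 C♭ D𝄫 E♭.
So we need the interval from G♭ up to E♭.
Counting 6 letters and 9 half steps from G♭ gives a major sixth.

major 6th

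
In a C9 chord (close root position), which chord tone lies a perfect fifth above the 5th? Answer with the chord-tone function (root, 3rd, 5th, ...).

9th

C9 (C dominant ninth) is spelled C E G Bb D.
The 5th is G. A perfect fifth above G is D.
D is the chord's 9th.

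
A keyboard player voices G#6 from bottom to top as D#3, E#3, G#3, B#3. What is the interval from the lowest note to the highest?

The outer voices are D#3 and B#3.
From D# to B# is 9 semitones, exactly the major sixth.

major sixth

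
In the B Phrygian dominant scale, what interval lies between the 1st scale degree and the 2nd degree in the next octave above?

Spelling the B Phrygian dominant scale: B C D♯ E F♯ G A.
So we need the interval from B up to C.
9 letter names make it a ninth; at 13 semitones (a half step narrower than major) the quality is minor.

minor ninth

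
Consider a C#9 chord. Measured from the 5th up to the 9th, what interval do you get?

perfect fifth

Spelling the chord: C#–E#–G#–B–D#.
That puts G# below D#.
G# up to D# spans 5 letter names and 7 semitones — a perfect fifth.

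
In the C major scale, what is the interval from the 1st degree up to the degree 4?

Spelling the C major scale: C D E F G A B.
The 1st degree is C and the 4th degree is F.
From C to F is 5 semitones, exactly the perfect fourth.

perfect fourth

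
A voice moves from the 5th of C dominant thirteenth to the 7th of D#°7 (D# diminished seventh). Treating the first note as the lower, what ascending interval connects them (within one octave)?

perfect 4th

The 5th of C dominant thirteenth is G; the 7th of D#°7 (D# diminished seventh) is C.
G up to C spans 4 letter names and 5 semitones — a perfect fourth.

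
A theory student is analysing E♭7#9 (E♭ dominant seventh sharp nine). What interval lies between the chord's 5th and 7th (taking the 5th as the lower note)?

minor third

E♭7#9 (E♭ dominant seventh sharp nine): E♭ G B♭ D♭ F♯.
5th = B♭; 7th = D♭.
From B♭ to D♭: 3 semitones over a third = minor.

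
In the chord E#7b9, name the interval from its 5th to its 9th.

Spelling the chord: E#-G##-B#-D#-F#.
The 5th is B# and the 9th is F#.
B# up to F# is 6 semitones, a half step narrower than a perfect fifth, so the interval is diminished.

diminished fifth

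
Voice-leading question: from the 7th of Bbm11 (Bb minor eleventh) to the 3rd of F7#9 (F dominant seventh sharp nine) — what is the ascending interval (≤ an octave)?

augmented 1st

Bbm11 (Bb minor eleventh) has Ab as its 7th, and F7#9 (F dominant seventh sharp nine) has A as its 3rd.
Ab up to A is 1 semitone, a half step wider than a perfect unison, so the interval is augmented.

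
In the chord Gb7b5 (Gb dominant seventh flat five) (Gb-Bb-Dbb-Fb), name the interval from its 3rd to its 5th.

So we need the interval from Bb up to Dbb.
Bb up to Dbb is 2 semitones, a whole step narrower than a major third, so the interval is diminished.

d3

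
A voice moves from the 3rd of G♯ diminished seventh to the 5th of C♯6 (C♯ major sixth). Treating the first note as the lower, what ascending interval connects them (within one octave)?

The 3rd of G♯ diminished seventh is B; the 5th of C♯6 (C♯ major sixth) is G♯.
B up to G♯ spans 6 letter names and 9 semitones — a major sixth.

major sixth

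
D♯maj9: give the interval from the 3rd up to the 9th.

Spelling the chord: D♯-F𝄪-A♯-C𝄪-E♯.
The 3rd is F𝄪 and the 9th is E♯.
From F𝄪 to E♯: 10 semitones over a seventh = minor.

minor seventh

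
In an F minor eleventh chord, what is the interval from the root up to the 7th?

Spelling the chord: F, A♭, C, E♭, G, B♭.
That puts F below E♭.
From F to E♭: 10 semitones over a seventh = minor.

minor seventh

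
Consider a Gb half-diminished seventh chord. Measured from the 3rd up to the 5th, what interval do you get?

Gb half-diminished seventh is spelled Gb, Bbb, Dbb, Fb.
The 3rd is Bbb and the 5th is Dbb.
From Bbb to Dbb: 3 semitones over a third = minor.

minor third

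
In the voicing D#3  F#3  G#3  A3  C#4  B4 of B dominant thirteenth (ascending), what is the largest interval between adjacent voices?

Adjacent intervals: D#3→F#3 = minor third; F#3→G#3 = major second; G#3→A3 = minor second; A3→C#4 = major third; C#4→B4 = minor seventh.
The largest is C#4 to B4, a minor seventh (10 semitones).

minor seventh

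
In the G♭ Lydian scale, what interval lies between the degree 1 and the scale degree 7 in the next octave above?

The scale runs G♭ A♭ B♭ C D♭ E♭ F.
That puts G♭ below F.
From G♭ to F is 23 semitones, exactly the major fourteenth.

major fourteenth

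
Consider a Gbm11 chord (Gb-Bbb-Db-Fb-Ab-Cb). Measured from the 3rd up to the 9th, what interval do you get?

major seventh

3rd = Bbb; 9th = Ab.
Counting 7 letters and 11 half steps from Bbb gives a major seventh.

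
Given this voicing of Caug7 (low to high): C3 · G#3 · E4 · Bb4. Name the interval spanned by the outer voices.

minor fourteenth

The outer voices are C3 and Bb4.
From C to Bb: 22 semitones over a fourteenth = minor.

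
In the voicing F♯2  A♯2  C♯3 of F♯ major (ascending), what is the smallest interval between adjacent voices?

minor 3rd

Adjacent intervals: F♯2→A♯2 = major third; A♯2→C♯3 = minor third.
The smallest is A♯2 to C♯3, a minor third (3 semitones).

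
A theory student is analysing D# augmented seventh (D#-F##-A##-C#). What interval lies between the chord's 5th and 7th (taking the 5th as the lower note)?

The 5th is A## and the 7th is C#.
A## up to C# is 2 semitones, a whole step narrower than a major third, so the interval is diminished.

diminished third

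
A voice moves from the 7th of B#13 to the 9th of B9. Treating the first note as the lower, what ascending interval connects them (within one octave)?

B#13 has A# as its 7th, and B9 has C# as its 9th.
A# up to C# is 3 semitones, a half step narrower than a major third, so the interval is minor.

minor third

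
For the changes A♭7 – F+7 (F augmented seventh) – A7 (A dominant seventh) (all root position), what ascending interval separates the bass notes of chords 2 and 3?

major third

The roots are F and A.
Counting 3 letters and 4 half steps from F gives a major third.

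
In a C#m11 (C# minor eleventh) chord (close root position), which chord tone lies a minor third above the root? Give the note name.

E

C#m11 is spelled C#–E–G#–B–D#–F#.
The root is C#. A minor third above C# is E.
E is the chord's 3rd.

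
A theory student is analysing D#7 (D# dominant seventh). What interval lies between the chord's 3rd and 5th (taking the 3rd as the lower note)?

minor third

The chord tones of D#7 (D# dominant seventh) are D#–F##–A#–C#.
That puts F## below A#.
3 letter names make it a third; at 3 semitones (a half step narrower than major) the quality is minor.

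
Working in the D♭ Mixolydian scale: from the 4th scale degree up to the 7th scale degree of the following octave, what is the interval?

D♭ mixolydian: D♭ E♭ F G♭ A♭ B♭ C♭.
The 4th scale degree is G♭ and the 7th degree (up an octave) is C♭.
From G♭ to C♭ is 17 semitones, exactly the perfect eleventh.

perfect 11th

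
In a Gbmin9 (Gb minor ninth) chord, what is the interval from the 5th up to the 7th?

Gbmin9 is spelled Gb, Bbb, Db, Fb, Ab.
5th = Db; 7th = Fb.
From Db to Fb: 3 semitones over a third = minor.

minor third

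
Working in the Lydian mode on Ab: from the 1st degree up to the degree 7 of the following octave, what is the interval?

Ab lydian: Ab Bb C D Eb F G.
1st degree = Ab; 7th scale degree (up an octave) = G.
Counting 14 letters and 23 half steps from Ab gives a major fourteenth.

major fourteenth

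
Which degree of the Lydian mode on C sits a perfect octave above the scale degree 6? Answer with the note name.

A

The scale is C D E F♯ G A B.
The scale degree 6 is A; a perfect octave above that is A — scale degree 6.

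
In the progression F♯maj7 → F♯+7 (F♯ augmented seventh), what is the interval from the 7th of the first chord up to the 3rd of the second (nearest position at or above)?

perfect fourth

F♯maj7 has E♯ as its 7th, and F♯+7 (F♯ augmented seventh) has A♯ as its 3rd.
E♯ up to A♯ spans 4 letter names and 5 semitones — a perfect fourth.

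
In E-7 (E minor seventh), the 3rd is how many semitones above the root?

3

Em7: E–G–B–D.
E to G is a minor third: 3 semitones.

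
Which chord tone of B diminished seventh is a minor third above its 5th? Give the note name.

Ab

Bdim7 is spelled B–D–F–Ab.
The 5th is F. A minor third above F is Ab.
Ab is the chord's 7th.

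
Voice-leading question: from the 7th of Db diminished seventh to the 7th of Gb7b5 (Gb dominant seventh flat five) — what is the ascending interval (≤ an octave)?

Db diminished seventh has Cbb as its 7th, and Gb7b5 (Gb dominant seventh flat five) has Fb as its 7th.
Cbb up to Fb is 6 semitones, a half step wider than a perfect fourth, so the interval is augmented.

A4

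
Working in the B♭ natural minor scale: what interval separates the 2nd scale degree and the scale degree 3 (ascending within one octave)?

minor second

Spelling the B♭ natural minor scale: B♭ C D♭ E♭ F G♭ A♭.
The 2nd scale degree is C and the 3rd degree is D♭.
From C to D♭: 1 semitone over a second = minor.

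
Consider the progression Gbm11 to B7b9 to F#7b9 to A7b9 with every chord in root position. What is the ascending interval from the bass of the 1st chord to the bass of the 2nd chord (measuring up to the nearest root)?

A3

The roots are Gb and B.
3 letter names make it a third; at 5 semitones (a half step wider than major) the quality is augmented.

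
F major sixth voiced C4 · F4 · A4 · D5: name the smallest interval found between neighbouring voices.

major third

Adjacent intervals: C4→F4 = perfect fourth; F4→A4 = major third; A4→D5 = perfect fourth.
The smallest is F4 to A4, a major third (4 semitones).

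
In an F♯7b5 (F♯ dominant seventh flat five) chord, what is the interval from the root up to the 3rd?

major third

Spelling the chord: F♯–A♯–C–E.
Root = F♯; 3rd = A♯.
Counting 3 letters and 4 half steps from F♯ gives a major third.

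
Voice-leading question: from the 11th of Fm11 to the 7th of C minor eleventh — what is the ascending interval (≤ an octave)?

perfect unison

Fm11 has Bb as its 11th, and C minor eleventh has Bb as its 7th.
Counting 1 letters and 0 half steps from Bb gives a perfect unison.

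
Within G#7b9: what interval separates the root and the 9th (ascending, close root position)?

minor 9th

The chord tones of G# dominant seventh flat nine are G#, B#, D#, F#, A.
Root = G#; 9th = A.
From G# to A: 13 semitones over a ninth = minor.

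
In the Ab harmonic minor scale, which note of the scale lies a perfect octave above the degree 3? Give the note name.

The scale is Ab Bb Cb Db Eb Fb G.
The degree 3 is Cb; a perfect octave above that is Cb — scale degree 3.

Cb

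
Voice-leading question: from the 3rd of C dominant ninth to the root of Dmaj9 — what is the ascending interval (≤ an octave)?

The 3rd of C dominant ninth is E; the root of Dmaj9 is D.
From E to D: 10 semitones over a seventh = minor.

minor seventh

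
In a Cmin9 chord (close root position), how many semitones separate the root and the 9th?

C minor ninth is spelled C–E♭–G–B♭–D.
C to D is a major ninth: 14 semitones.

14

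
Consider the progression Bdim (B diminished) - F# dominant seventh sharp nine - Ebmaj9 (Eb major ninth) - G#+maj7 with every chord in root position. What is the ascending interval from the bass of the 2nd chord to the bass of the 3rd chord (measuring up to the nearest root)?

The roots are F# and Eb.
F# up to Eb is 9 semitones, a whole step narrower than a major seventh, so the interval is diminished.

diminished seventh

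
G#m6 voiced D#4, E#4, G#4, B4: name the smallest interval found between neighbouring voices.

major 2nd

Adjacent intervals: D#4→E#4 = major second; E#4→G#4 = minor third; G#4→B4 = minor third.
The smallest is D#4 to E#4, a major second (2 semitones).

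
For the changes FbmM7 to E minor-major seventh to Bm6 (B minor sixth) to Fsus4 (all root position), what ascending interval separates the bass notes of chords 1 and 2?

augmented seventh

The roots are Fb and E.
From Fb to E: 12 semitones over a seventh = augmented.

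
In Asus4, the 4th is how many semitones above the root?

Spelling the chord: A, D, E.
A to D is a perfect fourth: 5 semitones.

5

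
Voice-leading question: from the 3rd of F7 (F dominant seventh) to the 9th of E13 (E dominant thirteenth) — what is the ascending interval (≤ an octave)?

F7 (F dominant seventh) has A as its 3rd, and E13 (E dominant thirteenth) has F# as its 9th.
A up to F# spans 6 letter names and 9 semitones — a major sixth.

major sixth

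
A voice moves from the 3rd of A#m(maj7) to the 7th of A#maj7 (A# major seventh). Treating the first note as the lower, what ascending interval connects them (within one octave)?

The 3rd of A#m(maj7) is C#; the 7th of A#maj7 (A# major seventh) is G##.
C# up to G## is 8 semitones, a half step wider than a perfect fifth, so the interval is augmented.

augmented fifth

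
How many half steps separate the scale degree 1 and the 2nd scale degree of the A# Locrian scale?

1

The scale is A# B C# D# E F# G#.
A# up to B is a minor second — 1 semitone.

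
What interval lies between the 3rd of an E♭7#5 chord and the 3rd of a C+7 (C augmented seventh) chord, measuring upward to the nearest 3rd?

M6

E♭7#5 has G as its 3rd, and C+7 (C augmented seventh) has E as its 3rd.
G up to E spans 6 letter names and 9 semitones — a major sixth.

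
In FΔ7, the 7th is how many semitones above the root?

11

F major seventh: F–A–C–E.
F to E is a major seventh: 11 semitones.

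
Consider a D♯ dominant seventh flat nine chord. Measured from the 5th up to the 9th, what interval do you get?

d5

Spelling the chord: D♯-F𝄪-A♯-C♯-E.
So we need the interval from A♯ up to E.
5 letter names make it a fifth; at 6 semitones (a half step narrower than perfect) the quality is diminished.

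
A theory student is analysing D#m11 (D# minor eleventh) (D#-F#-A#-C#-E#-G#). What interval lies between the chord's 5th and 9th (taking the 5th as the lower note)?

perfect fifth

The 5th is A# and the 9th is E#.
From A# to E# is 7 semitones, exactly the perfect fifth.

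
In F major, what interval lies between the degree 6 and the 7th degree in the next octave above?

major 9th

Spelling F major: F G A B♭ C D E.
So we need the interval from D up to E.
From D to E is 14 semitones, exactly the major ninth.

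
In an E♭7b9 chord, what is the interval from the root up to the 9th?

minor ninth

Spelling the chord: E♭–G–B♭–D♭–F♭.
That puts E♭ below F♭.
9 letter names make it a ninth; at 13 semitones (a half step narrower than major) the quality is minor.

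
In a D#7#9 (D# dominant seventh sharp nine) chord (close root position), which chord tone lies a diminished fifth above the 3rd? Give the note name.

D# dominant seventh sharp nine is spelled D#, F##, A#, C#, E##.
The 3rd is F##. A diminished fifth above F## is C#.
C# is the chord's 7th.

C#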